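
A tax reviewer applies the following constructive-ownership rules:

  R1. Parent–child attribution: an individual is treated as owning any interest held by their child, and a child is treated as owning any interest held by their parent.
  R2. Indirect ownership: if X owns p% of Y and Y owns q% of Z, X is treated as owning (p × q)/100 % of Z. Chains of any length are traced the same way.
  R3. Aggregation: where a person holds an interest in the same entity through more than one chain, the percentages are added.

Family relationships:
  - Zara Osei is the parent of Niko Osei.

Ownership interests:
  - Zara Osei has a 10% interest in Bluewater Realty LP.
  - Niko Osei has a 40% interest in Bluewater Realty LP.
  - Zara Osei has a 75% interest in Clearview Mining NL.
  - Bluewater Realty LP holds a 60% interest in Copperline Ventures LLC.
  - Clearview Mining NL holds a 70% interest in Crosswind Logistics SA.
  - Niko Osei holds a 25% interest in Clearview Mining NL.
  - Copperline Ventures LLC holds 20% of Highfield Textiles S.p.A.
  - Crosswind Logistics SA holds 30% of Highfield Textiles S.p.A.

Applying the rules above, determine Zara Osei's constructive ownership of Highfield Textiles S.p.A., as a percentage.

By parent–child attribution (R1), Zara Osei is treated as also owning Niko Osei's interest in Bluewater Realty LP, giving 10% + 40% = 50%.
By parent–child attribution (R1), Zara Osei is treated as also owning Niko Osei's interest in Clearview Mining NL, giving 75% + 25% = 100%.
Chain via Bluewater Realty LP → Copperline Ventures LLC (R2): 50% × 60% × 20% = 6% of Highfield Textiles S.p.A.
Chain via Clearview Mining NL → Crosswind Logistics SA (R2): 100% × 70% × 30% = 21% of Highfield Textiles S.p.A.
Aggregating (R3): 6% + 21% = 27%.

27%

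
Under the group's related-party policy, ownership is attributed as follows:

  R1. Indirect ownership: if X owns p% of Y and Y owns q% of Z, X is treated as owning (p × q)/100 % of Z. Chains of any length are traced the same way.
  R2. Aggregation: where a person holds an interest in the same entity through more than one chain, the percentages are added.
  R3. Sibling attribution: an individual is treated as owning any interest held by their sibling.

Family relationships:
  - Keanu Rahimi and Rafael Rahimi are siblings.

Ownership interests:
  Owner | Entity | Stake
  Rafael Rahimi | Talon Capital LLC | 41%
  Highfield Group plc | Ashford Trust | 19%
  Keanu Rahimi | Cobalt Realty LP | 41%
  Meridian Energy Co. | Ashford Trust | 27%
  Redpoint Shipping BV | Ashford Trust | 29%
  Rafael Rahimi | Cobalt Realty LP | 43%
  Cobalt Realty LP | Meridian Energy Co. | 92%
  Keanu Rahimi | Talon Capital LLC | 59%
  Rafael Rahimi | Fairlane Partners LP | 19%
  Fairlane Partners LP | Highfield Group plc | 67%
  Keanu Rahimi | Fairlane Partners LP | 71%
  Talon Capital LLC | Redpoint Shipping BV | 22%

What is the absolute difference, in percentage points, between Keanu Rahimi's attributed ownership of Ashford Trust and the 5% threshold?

33.7026

By sibling attribution (R3), Keanu Rahimi is treated as also owning Rafael Rahimi's interest in Cobalt Realty LP, giving 41% + 43% = 84%.
By sibling attribution (R3), Keanu Rahimi is treated as also owning Rafael Rahimi's interest in Fairlane Partners LP, giving 71% + 19% = 90%.
By sibling attribution (R3), Keanu Rahimi is treated as also owning Rafael Rahimi's interest in Talon Capital LLC, giving 59% + 41% = 100%.
Chain via Cobalt Realty LP → Meridian Energy Co. (R1): 84% × 92% × 27% = 20.8656% of Ashford Trust.
Chain via Fairlane Partners LP → Highfield Group plc (R1): 90% × 67% × 19% = 11.457% of Ashford Trust.
Chain via Talon Capital LLC → Redpoint Shipping BV (R1): 100% × 22% × 29% = 6.38% of Ashford Trust.
Aggregating (R2): 20.8656% + 11.457% + 6.38% = 38.7026%.
38.7026% exceeds the 5% threshold by 33.7026 percentage points.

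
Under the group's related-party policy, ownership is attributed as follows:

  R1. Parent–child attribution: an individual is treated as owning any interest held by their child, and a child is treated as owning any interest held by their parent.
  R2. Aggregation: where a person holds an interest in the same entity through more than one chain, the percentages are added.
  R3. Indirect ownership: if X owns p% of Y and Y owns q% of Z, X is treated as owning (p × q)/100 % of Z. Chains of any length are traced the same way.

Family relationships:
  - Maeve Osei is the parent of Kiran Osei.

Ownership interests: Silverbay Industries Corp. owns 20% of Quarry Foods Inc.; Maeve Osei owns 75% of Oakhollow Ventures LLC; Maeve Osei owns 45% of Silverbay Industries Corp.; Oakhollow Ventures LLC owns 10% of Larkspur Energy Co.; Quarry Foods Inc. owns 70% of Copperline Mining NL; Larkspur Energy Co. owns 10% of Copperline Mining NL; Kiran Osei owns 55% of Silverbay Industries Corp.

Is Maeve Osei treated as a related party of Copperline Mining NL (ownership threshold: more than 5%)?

By parent–child attribution (R1), Maeve Osei is treated as also owning Kiran Osei's interest in Silverbay Industries Corp, giving 45% + 55% = 100%.
Chain via Silverbay Industries Corp. → Quarry Foods Inc. (R3): 100% × 20% × 70% = 14% of Copperline Mining NL.
Chain via Oakhollow Ventures LLC → Larkspur Energy Co. (R3): 75% × 10% × 10% = 0.75% of Copperline Mining NL.
Aggregating (R2): 14% + 0.75% = 14.75%.
14.75% exceeds the 5% threshold, so Maeve is a related party to Copperline Mining NL.

Yes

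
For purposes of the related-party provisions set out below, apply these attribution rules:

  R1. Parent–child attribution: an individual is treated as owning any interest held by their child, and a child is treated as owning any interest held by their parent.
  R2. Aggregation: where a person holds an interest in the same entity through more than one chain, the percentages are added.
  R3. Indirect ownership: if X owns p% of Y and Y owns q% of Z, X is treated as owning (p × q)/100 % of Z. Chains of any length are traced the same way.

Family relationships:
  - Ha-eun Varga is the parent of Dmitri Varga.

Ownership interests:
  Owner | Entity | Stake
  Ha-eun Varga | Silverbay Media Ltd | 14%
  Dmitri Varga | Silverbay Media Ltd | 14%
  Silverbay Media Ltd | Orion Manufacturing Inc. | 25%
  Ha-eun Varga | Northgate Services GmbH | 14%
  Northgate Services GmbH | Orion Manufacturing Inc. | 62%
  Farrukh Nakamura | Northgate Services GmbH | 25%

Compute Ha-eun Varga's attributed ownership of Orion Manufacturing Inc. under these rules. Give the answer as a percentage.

15.68%

By parent–child attribution (R1), Ha-eun Varga is treated as also owning Dmitri Varga's interest in Silverbay Media Ltd, giving 14% + 14% = 28%.
Chain via Northgate Services GmbH (R3): 14% × 62% = 8.68% of Orion Manufacturing Inc.
Chain via Silverbay Media Ltd (R3): 28% × 25% = 7% of Orion Manufacturing Inc.
Aggregating (R2): 8.68% + 7% = 15.68%.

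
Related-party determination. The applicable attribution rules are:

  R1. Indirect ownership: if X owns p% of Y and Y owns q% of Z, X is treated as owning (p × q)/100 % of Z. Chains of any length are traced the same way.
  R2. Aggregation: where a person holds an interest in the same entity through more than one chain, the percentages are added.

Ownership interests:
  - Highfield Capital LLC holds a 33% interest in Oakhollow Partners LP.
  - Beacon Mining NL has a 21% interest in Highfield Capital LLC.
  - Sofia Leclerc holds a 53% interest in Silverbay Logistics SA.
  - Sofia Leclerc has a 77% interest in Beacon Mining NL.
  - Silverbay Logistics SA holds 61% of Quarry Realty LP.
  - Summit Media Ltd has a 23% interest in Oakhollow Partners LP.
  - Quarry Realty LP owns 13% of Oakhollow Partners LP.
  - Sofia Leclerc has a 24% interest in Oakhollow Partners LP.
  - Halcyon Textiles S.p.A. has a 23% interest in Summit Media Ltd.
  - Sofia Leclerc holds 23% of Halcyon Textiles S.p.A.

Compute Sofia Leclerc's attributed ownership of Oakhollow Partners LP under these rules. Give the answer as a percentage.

34.7557%

Chain via Beacon Mining NL → Highfield Capital LLC (R1): 77% × 21% × 33% = 5.3361% of Oakhollow Partners LP.
Chain via Silverbay Logistics SA → Quarry Realty LP (R1): 53% × 61% × 13% = 4.2029% of Oakhollow Partners LP.
Chain via Halcyon Textiles S.p.A. → Summit Media Ltd (R1): 23% × 23% × 23% = 1.2167% of Oakhollow Partners LP.
Direct interest in Oakhollow Partners LP: 24%.
Aggregating (R2): 5.3361% + 4.2029% + 1.2167% + 24% = 34.7557%.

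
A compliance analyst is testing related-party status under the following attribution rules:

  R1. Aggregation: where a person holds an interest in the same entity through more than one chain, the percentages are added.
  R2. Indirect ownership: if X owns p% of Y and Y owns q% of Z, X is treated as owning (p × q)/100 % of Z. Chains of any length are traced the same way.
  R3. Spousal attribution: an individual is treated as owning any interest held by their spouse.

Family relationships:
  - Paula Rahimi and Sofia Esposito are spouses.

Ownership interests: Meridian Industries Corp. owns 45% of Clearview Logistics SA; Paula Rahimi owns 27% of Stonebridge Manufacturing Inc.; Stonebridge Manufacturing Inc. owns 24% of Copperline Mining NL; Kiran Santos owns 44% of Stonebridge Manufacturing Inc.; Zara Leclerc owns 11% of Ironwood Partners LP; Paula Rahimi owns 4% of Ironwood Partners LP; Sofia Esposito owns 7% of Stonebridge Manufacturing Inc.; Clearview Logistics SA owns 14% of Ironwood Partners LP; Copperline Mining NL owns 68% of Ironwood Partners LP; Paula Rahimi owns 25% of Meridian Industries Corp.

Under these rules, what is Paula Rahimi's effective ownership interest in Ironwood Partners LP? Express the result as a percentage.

By spousal attribution (R3), Paula Rahimi is treated as also owning Sofia Esposito's interest in Stonebridge Manufacturing Inc, giving 27% + 7% = 34%.
Chain via Stonebridge Manufacturing Inc. → Copperline Mining NL (R2): 34% × 24% × 68% = 5.5488% of Ironwood Partners LP.
Chain via Meridian Industries Corp. → Clearview Logistics SA (R2): 25% × 45% × 14% = 1.575% of Ironwood Partners LP.
Direct interest in Ironwood Partners LP: 4%.
Aggregating (R1): 5.5488% + 1.575% + 4% = 11.1238%.

11.1238%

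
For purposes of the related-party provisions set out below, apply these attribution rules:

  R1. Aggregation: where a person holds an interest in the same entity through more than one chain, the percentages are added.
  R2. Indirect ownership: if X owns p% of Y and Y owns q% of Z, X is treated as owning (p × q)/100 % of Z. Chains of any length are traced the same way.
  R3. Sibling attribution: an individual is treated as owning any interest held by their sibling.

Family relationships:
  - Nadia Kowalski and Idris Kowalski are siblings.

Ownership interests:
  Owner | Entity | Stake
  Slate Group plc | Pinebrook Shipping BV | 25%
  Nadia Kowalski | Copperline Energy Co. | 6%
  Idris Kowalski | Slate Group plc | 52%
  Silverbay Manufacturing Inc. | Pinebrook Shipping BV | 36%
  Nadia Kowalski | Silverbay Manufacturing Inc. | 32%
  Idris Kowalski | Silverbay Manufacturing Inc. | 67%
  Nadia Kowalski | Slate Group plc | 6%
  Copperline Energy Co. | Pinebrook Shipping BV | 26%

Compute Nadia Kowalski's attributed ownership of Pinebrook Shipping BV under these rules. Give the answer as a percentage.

51.7%

By sibling attribution (R3), Nadia Kowalski is treated as also owning Idris Kowalski's interest in Silverbay Manufacturing Inc, giving 32% + 67% = 99%.
By sibling attribution (R3), Nadia Kowalski is treated as also owning Idris Kowalski's interest in Slate Group plc, giving 6% + 52% = 58%.
Chain via Silverbay Manufacturing Inc. (R2): 99% × 36% = 35.64% of Pinebrook Shipping BV.
Chain via Copperline Energy Co. (R2): 6% × 26% = 1.56% of Pinebrook Shipping BV.
Chain via Slate Group plc (R2): 58% × 25% = 14.5% of Pinebrook Shipping BV.
Aggregating (R1): 35.64% + 1.56% + 14.5% = 51.7%.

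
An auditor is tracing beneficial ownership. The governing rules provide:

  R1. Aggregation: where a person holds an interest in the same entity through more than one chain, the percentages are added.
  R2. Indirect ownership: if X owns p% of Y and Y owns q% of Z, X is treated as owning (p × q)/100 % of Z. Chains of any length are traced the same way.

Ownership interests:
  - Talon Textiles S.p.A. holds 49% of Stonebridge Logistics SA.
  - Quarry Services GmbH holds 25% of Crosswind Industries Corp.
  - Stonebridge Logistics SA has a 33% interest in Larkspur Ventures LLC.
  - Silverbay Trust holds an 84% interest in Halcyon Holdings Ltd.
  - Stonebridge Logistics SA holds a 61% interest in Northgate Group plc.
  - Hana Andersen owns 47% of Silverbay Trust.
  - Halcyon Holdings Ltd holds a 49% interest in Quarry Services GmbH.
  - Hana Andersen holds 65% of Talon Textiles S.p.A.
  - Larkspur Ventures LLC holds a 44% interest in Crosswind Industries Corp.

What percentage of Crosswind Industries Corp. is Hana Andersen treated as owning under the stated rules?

Chain via Silverbay Trust → Halcyon Holdings Ltd → Quarry Services GmbH (R2): 47% × 84% × 49% × 25% = 4.8363% of Crosswind Industries Corp.
Chain via Talon Textiles S.p.A. → Stonebridge Logistics SA → Larkspur Ventures LLC (R2): 65% × 49% × 33% × 44% = 4.62462% of Crosswind Industries Corp.
Aggregating (R1): 4.8363% + 4.62462% = 9.46092%.

9.46092%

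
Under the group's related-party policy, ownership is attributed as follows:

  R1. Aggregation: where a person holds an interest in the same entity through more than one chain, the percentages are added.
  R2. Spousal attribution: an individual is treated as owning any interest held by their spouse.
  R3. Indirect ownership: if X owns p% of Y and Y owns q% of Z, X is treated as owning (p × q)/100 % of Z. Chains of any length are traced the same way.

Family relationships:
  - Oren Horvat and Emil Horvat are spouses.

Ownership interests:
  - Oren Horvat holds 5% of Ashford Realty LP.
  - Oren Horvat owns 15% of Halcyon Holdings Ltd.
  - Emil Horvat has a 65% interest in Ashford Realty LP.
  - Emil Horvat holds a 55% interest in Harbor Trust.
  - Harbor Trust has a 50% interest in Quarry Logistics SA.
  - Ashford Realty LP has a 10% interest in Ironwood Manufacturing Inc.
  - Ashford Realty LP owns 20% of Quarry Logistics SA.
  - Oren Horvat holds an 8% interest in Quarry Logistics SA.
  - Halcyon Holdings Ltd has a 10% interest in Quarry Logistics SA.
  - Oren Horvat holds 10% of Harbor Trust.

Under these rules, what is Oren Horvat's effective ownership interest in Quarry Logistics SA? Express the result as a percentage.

By spousal attribution (R2), Oren Horvat is treated as also owning Emil Horvat's interest in Ashford Realty LP, giving 5% + 65% = 70%.
By spousal attribution (R2), Oren Horvat is treated as also owning Emil Horvat's interest in Harbor Trust, giving 10% + 55% = 65%.
Chain via Halcyon Holdings Ltd (R3): 15% × 10% = 1.5% of Quarry Logistics SA.
Chain via Ashford Realty LP (R3): 70% × 20% = 14% of Quarry Logistics SA.
Chain via Harbor Trust (R3): 65% × 50% = 32.5% of Quarry Logistics SA.
Direct interest in Quarry Logistics SA: 8%.
Aggregating (R1): 1.5% + 14% + 32.5% + 8% = 56%.

56%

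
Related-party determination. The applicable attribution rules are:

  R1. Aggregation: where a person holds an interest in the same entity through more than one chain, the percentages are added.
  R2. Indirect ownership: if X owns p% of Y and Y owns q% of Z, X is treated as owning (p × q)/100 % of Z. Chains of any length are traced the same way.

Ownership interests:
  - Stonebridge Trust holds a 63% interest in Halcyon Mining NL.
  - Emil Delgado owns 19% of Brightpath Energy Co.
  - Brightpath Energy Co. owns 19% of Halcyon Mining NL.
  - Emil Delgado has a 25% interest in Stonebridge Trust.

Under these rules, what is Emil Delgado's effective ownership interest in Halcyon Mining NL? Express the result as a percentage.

Chain via Stonebridge Trust (R2): 25% × 63% = 15.75% of Halcyon Mining NL.
Chain via Brightpath Energy Co. (R2): 19% × 19% = 3.61% of Halcyon Mining NL.
Aggregating (R1): 15.75% + 3.61% = 19.36%.

19.36%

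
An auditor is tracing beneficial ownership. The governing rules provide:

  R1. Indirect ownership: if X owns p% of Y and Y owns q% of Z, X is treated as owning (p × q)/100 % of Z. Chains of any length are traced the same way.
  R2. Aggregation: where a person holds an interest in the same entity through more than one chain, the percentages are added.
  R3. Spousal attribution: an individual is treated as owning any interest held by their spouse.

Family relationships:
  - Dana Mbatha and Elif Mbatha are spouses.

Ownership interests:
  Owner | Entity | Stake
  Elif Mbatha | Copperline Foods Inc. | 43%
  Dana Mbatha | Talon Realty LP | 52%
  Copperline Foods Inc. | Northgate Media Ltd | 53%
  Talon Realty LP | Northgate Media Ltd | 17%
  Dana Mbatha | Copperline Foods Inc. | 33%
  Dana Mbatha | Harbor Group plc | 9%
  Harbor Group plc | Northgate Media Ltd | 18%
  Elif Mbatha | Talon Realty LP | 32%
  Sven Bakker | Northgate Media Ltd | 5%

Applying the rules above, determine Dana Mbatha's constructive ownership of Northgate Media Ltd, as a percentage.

56.18%

By spousal attribution (R3), Dana Mbatha is treated as also owning Elif Mbatha's interest in Copperline Foods Inc, giving 33% + 43% = 76%.
By spousal attribution (R3), Dana Mbatha is treated as also owning Elif Mbatha's interest in Talon Realty LP, giving 52% + 32% = 84%.
Chain via Copperline Foods Inc. (R1): 76% × 53% = 40.28% of Northgate Media Ltd.
Chain via Talon Realty LP (R1): 84% × 17% = 14.28% of Northgate Media Ltd.
Chain via Harbor Group plc (R1): 9% × 18% = 1.62% of Northgate Media Ltd.
Aggregating (R2): 40.28% + 14.28% + 1.62% = 56.18%.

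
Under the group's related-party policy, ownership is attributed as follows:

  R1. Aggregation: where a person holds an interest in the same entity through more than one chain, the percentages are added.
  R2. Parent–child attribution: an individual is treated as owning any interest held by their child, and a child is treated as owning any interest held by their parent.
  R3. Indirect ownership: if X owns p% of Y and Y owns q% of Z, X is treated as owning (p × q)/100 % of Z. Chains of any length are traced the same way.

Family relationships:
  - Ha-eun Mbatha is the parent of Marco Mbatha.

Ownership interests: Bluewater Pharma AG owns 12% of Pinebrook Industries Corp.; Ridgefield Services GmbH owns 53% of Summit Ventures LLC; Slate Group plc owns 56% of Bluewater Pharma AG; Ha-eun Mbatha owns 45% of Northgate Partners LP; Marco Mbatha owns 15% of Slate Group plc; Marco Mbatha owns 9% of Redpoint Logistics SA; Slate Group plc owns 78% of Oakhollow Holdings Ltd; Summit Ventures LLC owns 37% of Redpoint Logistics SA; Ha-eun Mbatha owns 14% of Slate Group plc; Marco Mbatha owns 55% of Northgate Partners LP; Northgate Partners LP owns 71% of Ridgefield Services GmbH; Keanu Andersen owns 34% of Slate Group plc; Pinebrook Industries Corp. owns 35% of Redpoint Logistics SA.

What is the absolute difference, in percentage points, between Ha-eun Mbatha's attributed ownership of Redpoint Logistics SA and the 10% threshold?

13.60518

By parent–child attribution (R2), Ha-eun Mbatha is treated as also owning Marco Mbatha's interest in Northgate Partners LP, giving 45% + 55% = 100%.
By parent–child attribution (R2), Ha-eun Mbatha is treated as also owning Marco Mbatha's interest in Slate Group plc, giving 14% + 15% = 29%.
By parent–child attribution (R2), Ha-eun Mbatha is treated as owning Marco Mbatha's 9% interest in Redpoint Logistics SA.
Chain via Northgate Partners LP → Ridgefield Services GmbH → Summit Ventures LLC (R3): 100% × 71% × 53% × 37% = 13.9231% of Redpoint Logistics SA.
Chain via Slate Group plc → Bluewater Pharma AG → Pinebrook Industries Corp. (R3): 29% × 56% × 12% × 35% = 0.68208% of Redpoint Logistics SA.
Direct interest in Redpoint Logistics SA: 9%.
Aggregating (R1): 13.9231% + 0.68208% + 9% = 23.60518%.
23.60518% exceeds the 10% threshold by 13.60518 percentage points.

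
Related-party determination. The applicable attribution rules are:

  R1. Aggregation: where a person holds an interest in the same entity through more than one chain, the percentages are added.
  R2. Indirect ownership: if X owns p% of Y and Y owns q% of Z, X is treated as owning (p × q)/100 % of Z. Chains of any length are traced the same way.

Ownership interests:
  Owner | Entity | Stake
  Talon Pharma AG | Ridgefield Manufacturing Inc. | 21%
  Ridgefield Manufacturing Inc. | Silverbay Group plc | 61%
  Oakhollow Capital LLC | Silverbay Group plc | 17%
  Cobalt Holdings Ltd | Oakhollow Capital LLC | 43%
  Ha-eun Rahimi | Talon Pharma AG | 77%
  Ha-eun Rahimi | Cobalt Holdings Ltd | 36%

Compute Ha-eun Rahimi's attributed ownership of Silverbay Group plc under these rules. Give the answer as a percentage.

12.4953%

Chain via Talon Pharma AG → Ridgefield Manufacturing Inc. (R2): 77% × 21% × 61% = 9.8637% of Silverbay Group plc.
Chain via Cobalt Holdings Ltd → Oakhollow Capital LLC (R2): 36% × 43% × 17% = 2.6316% of Silverbay Group plc.
Aggregating (R1): 9.8637% + 2.6316% = 12.4953%.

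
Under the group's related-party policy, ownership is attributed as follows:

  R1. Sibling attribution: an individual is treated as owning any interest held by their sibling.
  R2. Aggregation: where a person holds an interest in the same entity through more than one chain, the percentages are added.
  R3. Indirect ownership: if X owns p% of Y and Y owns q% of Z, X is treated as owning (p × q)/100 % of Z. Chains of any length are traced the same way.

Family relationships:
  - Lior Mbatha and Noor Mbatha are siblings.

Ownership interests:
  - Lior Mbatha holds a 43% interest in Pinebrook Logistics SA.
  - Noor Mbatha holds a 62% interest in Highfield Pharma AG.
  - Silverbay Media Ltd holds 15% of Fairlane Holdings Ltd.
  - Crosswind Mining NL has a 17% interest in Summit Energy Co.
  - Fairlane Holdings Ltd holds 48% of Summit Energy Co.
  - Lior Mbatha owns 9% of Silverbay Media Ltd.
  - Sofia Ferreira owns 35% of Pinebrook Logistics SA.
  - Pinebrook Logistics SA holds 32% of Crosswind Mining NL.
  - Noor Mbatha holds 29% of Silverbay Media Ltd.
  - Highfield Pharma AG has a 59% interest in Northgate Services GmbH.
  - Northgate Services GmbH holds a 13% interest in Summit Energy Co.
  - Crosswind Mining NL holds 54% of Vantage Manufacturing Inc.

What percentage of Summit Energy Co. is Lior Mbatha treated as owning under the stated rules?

By sibling attribution (R1), Lior Mbatha is treated as also owning Noor Mbatha's interest in Silverbay Media Ltd, giving 9% + 29% = 38%.
By sibling attribution (R1), Lior Mbatha is treated as owning Noor Mbatha's 62% interest in Highfield Pharma AG.
Chain via Silverbay Media Ltd → Fairlane Holdings Ltd (R3): 38% × 15% × 48% = 2.736% of Summit Energy Co.
Chain via Pinebrook Logistics SA → Crosswind Mining NL (R3): 43% × 32% × 17% = 2.3392% of Summit Energy Co.
Chain via Highfield Pharma AG → Northgate Services GmbH (R3): 62% × 59% × 13% = 4.7554% of Summit Energy Co.
Aggregating (R2): 2.736% + 2.3392% + 4.7554% = 9.8306%.

9.8306%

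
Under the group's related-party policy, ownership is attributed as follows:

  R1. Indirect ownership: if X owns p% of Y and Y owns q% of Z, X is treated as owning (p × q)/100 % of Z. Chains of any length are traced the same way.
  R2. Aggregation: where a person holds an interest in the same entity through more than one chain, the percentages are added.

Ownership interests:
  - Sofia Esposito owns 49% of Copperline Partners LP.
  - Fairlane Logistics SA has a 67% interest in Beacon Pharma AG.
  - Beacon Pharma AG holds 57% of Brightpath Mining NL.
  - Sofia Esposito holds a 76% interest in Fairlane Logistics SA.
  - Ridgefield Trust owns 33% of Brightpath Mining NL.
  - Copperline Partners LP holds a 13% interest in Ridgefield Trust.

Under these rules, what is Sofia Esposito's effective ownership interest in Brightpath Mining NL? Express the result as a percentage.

31.1265%

Chain via Copperline Partners LP → Ridgefield Trust (R1): 49% × 13% × 33% = 2.1021% of Brightpath Mining NL.
Chain via Fairlane Logistics SA → Beacon Pharma AG (R1): 76% × 67% × 57% = 29.0244% of Brightpath Mining NL.
Aggregating (R2): 2.1021% + 29.0244% = 31.1265%.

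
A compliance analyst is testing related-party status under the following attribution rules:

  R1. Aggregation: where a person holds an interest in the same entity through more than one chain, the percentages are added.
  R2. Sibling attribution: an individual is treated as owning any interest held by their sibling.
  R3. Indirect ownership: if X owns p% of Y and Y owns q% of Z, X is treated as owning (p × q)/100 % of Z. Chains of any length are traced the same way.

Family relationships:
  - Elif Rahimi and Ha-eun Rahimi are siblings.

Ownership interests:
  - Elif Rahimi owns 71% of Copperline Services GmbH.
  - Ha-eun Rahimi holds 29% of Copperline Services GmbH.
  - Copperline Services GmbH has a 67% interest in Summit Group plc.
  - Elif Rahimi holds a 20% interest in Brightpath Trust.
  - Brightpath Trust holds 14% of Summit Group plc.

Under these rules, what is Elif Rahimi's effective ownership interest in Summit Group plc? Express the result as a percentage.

By sibling attribution (R2), Elif Rahimi is treated as also owning Ha-eun Rahimi's interest in Copperline Services GmbH, giving 71% + 29% = 100%.
Chain via Copperline Services GmbH (R3): 100% × 67% = 67% of Summit Group plc.
Chain via Brightpath Trust (R3): 20% × 14% = 2.8% of Summit Group plc.
Aggregating (R1): 67% + 2.8% = 69.8%.

69.8%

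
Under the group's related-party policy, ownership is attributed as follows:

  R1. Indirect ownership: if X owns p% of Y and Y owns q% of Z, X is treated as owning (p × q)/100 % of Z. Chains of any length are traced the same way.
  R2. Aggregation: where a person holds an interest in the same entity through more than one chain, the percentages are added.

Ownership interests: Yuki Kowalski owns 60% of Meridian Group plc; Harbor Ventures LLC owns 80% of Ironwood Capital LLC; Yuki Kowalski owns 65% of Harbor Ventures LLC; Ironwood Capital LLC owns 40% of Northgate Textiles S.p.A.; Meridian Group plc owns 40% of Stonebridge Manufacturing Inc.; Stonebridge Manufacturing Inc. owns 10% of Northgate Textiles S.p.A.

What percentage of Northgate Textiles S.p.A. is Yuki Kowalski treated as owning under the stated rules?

Chain via Meridian Group plc → Stonebridge Manufacturing Inc. (R1): 60% × 40% × 10% = 2.4% of Northgate Textiles S.p.A.
Chain via Harbor Ventures LLC → Ironwood Capital LLC (R1): 65% × 80% × 40% = 20.8% of Northgate Textiles S.p.A.
Aggregating (R2): 2.4% + 20.8% = 23.2%.

23.2%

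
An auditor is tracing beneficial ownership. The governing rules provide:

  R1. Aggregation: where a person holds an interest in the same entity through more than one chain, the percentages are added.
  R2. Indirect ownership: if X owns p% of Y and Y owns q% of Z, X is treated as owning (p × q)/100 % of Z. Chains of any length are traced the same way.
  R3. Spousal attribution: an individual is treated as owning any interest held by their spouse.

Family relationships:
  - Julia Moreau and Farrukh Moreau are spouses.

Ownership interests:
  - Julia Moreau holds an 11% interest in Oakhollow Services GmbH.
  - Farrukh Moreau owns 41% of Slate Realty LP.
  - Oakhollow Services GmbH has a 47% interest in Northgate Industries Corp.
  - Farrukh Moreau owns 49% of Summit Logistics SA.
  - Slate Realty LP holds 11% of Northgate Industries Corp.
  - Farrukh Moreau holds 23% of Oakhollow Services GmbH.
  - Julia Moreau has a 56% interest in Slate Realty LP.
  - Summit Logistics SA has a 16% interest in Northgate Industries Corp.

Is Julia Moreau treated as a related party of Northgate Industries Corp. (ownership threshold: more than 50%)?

By spousal attribution (R3), Julia Moreau is treated as also owning Farrukh Moreau's interest in Oakhollow Services GmbH, giving 11% + 23% = 34%.
By spousal attribution (R3), Julia Moreau is treated as also owning Farrukh Moreau's interest in Slate Realty LP, giving 56% + 41% = 97%.
By spousal attribution (R3), Julia Moreau is treated as owning Farrukh Moreau's 49% interest in Summit Logistics SA.
Chain via Oakhollow Services GmbH (R2): 34% × 47% = 15.98% of Northgate Industries Corp.
Chain via Slate Realty LP (R2): 97% × 11% = 10.67% of Northgate Industries Corp.
Chain via Summit Logistics SA (R2): 49% × 16% = 7.84% of Northgate Industries Corp.
Aggregating (R1): 15.98% + 10.67% + 7.84% = 34.49%.
34.49% does not exceed the 50% threshold, so Julia is not a related party to Northgate Industries Corp.

No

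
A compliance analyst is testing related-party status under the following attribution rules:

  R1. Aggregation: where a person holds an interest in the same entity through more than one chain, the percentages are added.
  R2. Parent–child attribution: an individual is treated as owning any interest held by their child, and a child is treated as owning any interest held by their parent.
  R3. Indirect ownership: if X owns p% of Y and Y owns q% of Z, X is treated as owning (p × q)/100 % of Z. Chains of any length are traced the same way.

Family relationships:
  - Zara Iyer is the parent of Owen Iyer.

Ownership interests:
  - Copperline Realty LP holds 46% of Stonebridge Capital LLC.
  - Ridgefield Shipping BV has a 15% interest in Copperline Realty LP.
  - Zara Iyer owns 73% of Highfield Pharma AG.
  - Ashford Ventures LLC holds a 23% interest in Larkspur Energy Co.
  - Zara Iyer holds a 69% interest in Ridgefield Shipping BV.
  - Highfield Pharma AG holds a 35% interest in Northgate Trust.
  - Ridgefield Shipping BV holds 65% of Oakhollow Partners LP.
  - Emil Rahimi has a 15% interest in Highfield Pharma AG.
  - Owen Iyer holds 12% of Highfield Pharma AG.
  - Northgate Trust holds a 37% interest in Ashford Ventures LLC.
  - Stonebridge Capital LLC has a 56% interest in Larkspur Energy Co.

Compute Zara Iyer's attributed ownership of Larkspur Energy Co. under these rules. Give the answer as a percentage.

By parent–child attribution (R2), Zara Iyer is treated as also owning Owen Iyer's interest in Highfield Pharma AG, giving 73% + 12% = 85%.
Chain via Ridgefield Shipping BV → Copperline Realty LP → Stonebridge Capital LLC (R3): 69% × 15% × 46% × 56% = 2.66616% of Larkspur Energy Co.
Chain via Highfield Pharma AG → Northgate Trust → Ashford Ventures LLC (R3): 85% × 35% × 37% × 23% = 2.531725% of Larkspur Energy Co.
Aggregating (R1): 2.66616% + 2.531725% = 5.197885%.

5.197885%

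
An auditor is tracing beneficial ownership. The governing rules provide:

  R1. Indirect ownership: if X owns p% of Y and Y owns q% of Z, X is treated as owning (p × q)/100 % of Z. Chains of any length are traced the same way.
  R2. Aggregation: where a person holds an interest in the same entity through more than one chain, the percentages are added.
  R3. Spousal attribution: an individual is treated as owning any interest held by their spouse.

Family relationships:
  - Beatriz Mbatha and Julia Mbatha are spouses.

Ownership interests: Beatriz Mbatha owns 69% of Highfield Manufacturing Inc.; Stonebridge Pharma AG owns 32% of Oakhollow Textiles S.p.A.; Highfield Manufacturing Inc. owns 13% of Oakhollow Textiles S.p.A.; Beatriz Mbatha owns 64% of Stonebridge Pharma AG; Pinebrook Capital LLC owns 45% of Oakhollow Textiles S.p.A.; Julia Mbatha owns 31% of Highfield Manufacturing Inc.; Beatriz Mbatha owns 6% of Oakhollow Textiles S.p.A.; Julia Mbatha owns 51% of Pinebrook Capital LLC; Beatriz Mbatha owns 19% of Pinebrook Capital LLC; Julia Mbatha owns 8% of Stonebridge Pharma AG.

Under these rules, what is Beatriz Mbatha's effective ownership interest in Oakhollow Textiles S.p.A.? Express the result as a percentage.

73.54%

By spousal attribution (R3), Beatriz Mbatha is treated as also owning Julia Mbatha's interest in Stonebridge Pharma AG, giving 64% + 8% = 72%.
By spousal attribution (R3), Beatriz Mbatha is treated as also owning Julia Mbatha's interest in Highfield Manufacturing Inc, giving 69% + 31% = 100%.
By spousal attribution (R3), Beatriz Mbatha is treated as also owning Julia Mbatha's interest in Pinebrook Capital LLC, giving 19% + 51% = 70%.
Chain via Stonebridge Pharma AG (R1): 72% × 32% = 23.04% of Oakhollow Textiles S.p.A.
Chain via Highfield Manufacturing Inc. (R1): 100% × 13% = 13% of Oakhollow Textiles S.p.A.
Chain via Pinebrook Capital LLC (R1): 70% × 45% = 31.5% of Oakhollow Textiles S.p.A.
Direct interest in Oakhollow Textiles S.p.A: 6%.
Aggregating (R2): 23.04% + 13% + 31.5% + 6% = 73.54%.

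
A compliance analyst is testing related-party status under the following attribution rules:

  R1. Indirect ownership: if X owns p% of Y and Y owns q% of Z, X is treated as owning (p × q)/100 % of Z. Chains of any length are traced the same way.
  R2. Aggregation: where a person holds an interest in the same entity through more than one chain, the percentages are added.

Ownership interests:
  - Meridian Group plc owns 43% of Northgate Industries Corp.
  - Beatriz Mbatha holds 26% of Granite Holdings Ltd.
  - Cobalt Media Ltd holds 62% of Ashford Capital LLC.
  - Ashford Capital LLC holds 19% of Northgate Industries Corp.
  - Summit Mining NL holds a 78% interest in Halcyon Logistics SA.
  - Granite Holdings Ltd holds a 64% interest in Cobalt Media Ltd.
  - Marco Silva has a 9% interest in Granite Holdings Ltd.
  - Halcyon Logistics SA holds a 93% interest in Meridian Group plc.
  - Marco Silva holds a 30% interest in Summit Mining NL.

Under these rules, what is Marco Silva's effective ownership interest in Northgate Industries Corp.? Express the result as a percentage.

Chain via Summit Mining NL → Halcyon Logistics SA → Meridian Group plc (R1): 30% × 78% × 93% × 43% = 9.35766% of Northgate Industries Corp.
Chain via Granite Holdings Ltd → Cobalt Media Ltd → Ashford Capital LLC (R1): 9% × 64% × 62% × 19% = 0.678528% of Northgate Industries Corp.
Aggregating (R2): 9.35766% + 0.678528% = 10.036188%.

10.036188%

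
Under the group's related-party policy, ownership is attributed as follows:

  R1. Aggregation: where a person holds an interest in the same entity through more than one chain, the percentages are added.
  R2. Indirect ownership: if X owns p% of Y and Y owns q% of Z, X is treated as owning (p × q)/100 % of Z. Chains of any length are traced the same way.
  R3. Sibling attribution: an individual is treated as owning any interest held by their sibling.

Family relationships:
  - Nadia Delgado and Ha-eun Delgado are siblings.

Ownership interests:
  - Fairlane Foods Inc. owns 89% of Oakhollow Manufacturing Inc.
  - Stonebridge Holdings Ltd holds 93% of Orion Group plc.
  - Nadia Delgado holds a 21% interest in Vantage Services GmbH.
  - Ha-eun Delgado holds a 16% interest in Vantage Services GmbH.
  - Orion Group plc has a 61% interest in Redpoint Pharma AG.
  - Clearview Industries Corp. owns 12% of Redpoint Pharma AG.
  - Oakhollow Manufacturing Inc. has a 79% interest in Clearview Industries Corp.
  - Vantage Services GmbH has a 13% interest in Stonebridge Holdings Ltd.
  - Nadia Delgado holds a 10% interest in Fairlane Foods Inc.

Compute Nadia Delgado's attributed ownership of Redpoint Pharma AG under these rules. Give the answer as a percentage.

By sibling attribution (R3), Nadia Delgado is treated as also owning Ha-eun Delgado's interest in Vantage Services GmbH, giving 21% + 16% = 37%.
Chain via Vantage Services GmbH → Stonebridge Holdings Ltd → Orion Group plc (R2): 37% × 13% × 93% × 61% = 2.728713% of Redpoint Pharma AG.
Chain via Fairlane Foods Inc. → Oakhollow Manufacturing Inc. → Clearview Industries Corp. (R2): 10% × 89% × 79% × 12% = 0.84372% of Redpoint Pharma AG.
Aggregating (R1): 2.728713% + 0.84372% = 3.572433%.

3.572433%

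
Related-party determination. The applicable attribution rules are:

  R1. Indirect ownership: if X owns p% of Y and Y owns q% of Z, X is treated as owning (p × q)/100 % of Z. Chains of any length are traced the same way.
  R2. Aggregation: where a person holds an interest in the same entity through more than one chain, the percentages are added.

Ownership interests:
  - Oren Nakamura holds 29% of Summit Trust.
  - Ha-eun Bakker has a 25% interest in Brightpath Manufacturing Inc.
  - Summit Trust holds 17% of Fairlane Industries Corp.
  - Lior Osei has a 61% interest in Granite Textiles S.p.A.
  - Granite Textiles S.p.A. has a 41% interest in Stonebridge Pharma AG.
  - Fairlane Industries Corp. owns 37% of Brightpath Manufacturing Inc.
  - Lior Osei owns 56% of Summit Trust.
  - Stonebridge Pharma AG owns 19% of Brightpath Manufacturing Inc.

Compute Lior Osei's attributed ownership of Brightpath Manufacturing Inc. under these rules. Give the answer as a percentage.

Chain via Granite Textiles S.p.A. → Stonebridge Pharma AG (R1): 61% × 41% × 19% = 4.7519% of Brightpath Manufacturing Inc.
Chain via Summit Trust → Fairlane Industries Corp. (R1): 56% × 17% × 37% = 3.5224% of Brightpath Manufacturing Inc.
Aggregating (R2): 4.7519% + 3.5224% = 8.2743%.

8.2743%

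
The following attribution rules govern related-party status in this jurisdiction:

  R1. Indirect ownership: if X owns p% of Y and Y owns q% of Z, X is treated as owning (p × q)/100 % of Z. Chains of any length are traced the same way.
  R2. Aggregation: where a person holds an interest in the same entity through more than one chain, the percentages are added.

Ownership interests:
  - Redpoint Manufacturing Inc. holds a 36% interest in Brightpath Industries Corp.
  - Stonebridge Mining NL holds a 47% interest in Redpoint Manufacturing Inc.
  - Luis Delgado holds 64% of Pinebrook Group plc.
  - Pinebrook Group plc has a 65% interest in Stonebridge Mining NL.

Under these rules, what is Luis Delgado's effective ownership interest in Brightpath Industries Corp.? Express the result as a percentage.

Chain via Pinebrook Group plc → Stonebridge Mining NL → Redpoint Manufacturing Inc. (R1): 64% × 65% × 47% × 36% = 7.03872% of Brightpath Industries Corp.

7.03872%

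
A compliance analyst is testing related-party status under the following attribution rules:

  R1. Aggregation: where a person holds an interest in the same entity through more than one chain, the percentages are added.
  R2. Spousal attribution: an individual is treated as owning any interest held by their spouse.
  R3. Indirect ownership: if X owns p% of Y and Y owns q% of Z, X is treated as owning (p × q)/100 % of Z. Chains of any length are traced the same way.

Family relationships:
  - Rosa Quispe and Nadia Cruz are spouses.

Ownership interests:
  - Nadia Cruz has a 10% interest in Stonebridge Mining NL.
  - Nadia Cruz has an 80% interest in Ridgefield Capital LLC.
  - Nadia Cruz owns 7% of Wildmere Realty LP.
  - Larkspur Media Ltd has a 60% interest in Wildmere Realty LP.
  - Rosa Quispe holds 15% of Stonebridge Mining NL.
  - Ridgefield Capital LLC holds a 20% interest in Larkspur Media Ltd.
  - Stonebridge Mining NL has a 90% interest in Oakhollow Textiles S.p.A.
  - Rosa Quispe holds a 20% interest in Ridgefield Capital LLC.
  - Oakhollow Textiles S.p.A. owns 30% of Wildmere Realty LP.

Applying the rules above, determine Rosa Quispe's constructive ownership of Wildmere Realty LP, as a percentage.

25.75%

By spousal attribution (R2), Rosa Quispe is treated as also owning Nadia Cruz's interest in Ridgefield Capital LLC, giving 20% + 80% = 100%.
By spousal attribution (R2), Rosa Quispe is treated as also owning Nadia Cruz's interest in Stonebridge Mining NL, giving 15% + 10% = 25%.
By spousal attribution (R2), Rosa Quispe is treated as owning Nadia Cruz's 7% interest in Wildmere Realty LP.
Chain via Ridgefield Capital LLC → Larkspur Media Ltd (R3): 100% × 20% × 60% = 12% of Wildmere Realty LP.
Chain via Stonebridge Mining NL → Oakhollow Textiles S.p.A. (R3): 25% × 90% × 30% = 6.75% of Wildmere Realty LP.
Direct interest in Wildmere Realty LP: 7%.
Aggregating (R1): 12% + 6.75% + 7% = 25.75%.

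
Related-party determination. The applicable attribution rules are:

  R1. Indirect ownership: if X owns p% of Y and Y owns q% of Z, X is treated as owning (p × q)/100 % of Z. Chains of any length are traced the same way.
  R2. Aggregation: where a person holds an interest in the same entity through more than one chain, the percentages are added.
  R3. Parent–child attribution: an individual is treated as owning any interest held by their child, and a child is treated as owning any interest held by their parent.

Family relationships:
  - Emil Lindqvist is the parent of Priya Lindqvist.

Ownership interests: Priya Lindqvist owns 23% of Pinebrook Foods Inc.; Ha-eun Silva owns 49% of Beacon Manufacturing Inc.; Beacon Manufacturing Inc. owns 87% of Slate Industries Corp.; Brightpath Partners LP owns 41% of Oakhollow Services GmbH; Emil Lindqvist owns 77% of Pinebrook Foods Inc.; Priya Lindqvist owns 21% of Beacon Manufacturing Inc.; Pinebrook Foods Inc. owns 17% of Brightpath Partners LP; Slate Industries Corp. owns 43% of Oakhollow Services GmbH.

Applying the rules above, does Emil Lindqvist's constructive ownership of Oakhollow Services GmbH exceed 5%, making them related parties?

By parent–child attribution (R3), Emil Lindqvist is treated as also owning Priya Lindqvist's interest in Pinebrook Foods Inc, giving 77% + 23% = 100%.
By parent–child attribution (R3), Emil Lindqvist is treated as owning Priya Lindqvist's 21% interest in Beacon Manufacturing Inc.
Chain via Pinebrook Foods Inc. → Brightpath Partners LP (R1): 100% × 17% × 41% = 6.97% of Oakhollow Services GmbH.
Chain via Beacon Manufacturing Inc. → Slate Industries Corp. (R1): 21% × 87% × 43% = 7.8561% of Oakhollow Services GmbH.
Aggregating (R2): 6.97% + 7.8561% = 14.8261%.
14.8261% exceeds the 5% threshold, so Emil is a related party to Oakhollow Services GmbH.

Yes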